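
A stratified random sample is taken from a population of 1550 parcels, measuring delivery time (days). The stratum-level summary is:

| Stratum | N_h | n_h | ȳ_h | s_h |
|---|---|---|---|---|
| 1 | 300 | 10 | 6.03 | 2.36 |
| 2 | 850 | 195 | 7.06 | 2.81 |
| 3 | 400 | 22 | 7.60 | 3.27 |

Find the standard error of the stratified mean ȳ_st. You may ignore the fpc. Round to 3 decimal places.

V̂(ȳ_st) = Σ W_h² s_h²/n_h, with W_h = N_h/N and N = 1550:
  stratum 1: (300/1550)²·2.36²/10 = 0.0208643
  stratum 2: (850/1550)²·2.81²/195 = 0.0121773
  stratum 3: (400/1550)²·3.27²/22 = 0.032369
V̂(ȳ_st) = 0.0654106
SE(ȳ_st) = √0.0654106 = 0.255755

SE(ȳ_st) ≈ 0.256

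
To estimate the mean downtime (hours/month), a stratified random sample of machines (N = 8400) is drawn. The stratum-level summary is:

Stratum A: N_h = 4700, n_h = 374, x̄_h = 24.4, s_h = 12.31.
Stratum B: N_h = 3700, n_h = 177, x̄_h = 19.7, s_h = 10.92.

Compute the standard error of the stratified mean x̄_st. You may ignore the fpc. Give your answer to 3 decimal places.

SE(x̄_st) ≈ 0.508

V̂(x̄_st) = Σ W_h² s_h²/n_h, with W_h = N_h/N and N = 8400:
  stratum A: (4700/8400)²·12.31²/374 = 0.126847
  stratum B: (3700/8400)²·10.92²/177 = 0.130712
V̂(x̄_st) = 0.25756
SE(x̄_st) = √0.25756 = 0.507504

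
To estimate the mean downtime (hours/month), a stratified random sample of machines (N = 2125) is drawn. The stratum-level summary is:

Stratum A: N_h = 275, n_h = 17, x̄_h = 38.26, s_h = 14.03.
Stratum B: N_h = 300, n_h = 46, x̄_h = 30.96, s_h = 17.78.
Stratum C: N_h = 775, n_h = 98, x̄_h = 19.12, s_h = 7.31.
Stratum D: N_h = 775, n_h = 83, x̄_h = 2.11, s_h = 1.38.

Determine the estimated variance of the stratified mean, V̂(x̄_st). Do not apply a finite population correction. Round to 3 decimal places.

V̂(x̄_st) ≈ 0.406

V̂(x̄_st) = Σ W_h² s_h²/n_h, with W_h = N_h/N and N = 2125:
  stratum A: (275/2125)²·14.03²/17 = 0.193916
  stratum B: (300/2125)²·17.78²/46 = 0.136972
  stratum C: (775/2125)²·7.31²/98 = 0.0725261
  stratum D: (775/2125)²·1.38²/83 = 0.00305187
V̂(x̄_st) = 0.406466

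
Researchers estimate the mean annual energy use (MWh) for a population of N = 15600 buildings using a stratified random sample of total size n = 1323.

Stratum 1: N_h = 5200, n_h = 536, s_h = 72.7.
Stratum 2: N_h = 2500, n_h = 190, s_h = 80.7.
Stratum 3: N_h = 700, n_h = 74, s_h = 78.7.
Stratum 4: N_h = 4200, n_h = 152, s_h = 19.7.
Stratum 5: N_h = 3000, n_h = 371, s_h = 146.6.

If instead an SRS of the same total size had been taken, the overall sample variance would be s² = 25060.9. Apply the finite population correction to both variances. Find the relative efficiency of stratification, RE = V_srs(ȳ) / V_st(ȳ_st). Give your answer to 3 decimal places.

V̂(ȳ_st) = Σ W_h² (1 − n_h/N_h) s_h²/n_h, with W_h = N_h/N and N = 15600:
  stratum 1: (5200/15600)²·(1 − 536/5200)·72.7²/536 = 0.98269
  stratum 2: (2500/15600)²·(1 − 190/2500)·80.7²/190 = 0.813385
  stratum 3: (700/15600)²·(1 − 74/700)·78.7²/74 = 0.15071
  stratum 4: (4200/15600)²·(1 − 152/4200)·19.7²/152 = 0.178373
  stratum 5: (3000/15600)²·(1 − 371/3000)·146.6²/371 = 1.8774
V_st = 4.00256
V_srs = (1 − 1323/15600)·25060.9/1323 = 17.336
Relative efficiency = V_srs / V_st = 17.336/4.00256 = 4.3312

RE ≈ 4.331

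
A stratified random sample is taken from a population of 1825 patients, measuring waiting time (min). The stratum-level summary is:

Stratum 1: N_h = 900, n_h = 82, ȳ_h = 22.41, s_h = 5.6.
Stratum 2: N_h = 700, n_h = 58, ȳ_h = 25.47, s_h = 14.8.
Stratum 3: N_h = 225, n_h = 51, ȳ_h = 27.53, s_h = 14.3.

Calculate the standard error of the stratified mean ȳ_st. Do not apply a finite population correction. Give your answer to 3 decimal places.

SE(ȳ_st) ≈ 0.842

V̂(ȳ_st) = Σ W_h² s_h²/n_h, with W_h = N_h/N and N = 1825:
  stratum 1: (900/1825)²·5.6²/82 = 0.0930083
  stratum 2: (700/1825)²·14.8²/58 = 0.555605
  stratum 3: (225/1825)²·14.3²/51 = 0.0609454
V̂(ȳ_st) = 0.709558
SE(ȳ_st) = √0.709558 = 0.842353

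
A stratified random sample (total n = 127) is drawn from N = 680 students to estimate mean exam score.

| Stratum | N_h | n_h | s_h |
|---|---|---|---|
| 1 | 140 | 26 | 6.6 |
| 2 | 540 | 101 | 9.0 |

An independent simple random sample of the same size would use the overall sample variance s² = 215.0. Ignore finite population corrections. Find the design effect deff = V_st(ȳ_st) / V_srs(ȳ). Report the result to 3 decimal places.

deff ≈ 0.341

V̂(ȳ_st) = Σ W_h² s_h²/n_h, with W_h = N_h/N and N = 680:
  stratum 1: (140/680)²·6.6²/26 = 0.0710154
  stratum 2: (540/680)²·9.0²/101 = 0.505747
V_st = 0.576762
V_srs = s²/n = 215.0/127 = 1.69291
deff = V_st / V_srs = 0.576762/1.69291 = 0.3407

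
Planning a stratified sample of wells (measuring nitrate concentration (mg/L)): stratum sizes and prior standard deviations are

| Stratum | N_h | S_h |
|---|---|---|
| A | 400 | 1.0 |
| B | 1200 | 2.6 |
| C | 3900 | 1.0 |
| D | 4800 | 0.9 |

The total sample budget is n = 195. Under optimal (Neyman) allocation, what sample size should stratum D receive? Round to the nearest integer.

Neyman allocation: n_h = n · N_h S_h / Σ N_i S_i, with n = 195.
  stratum A: N_h·S_h = 400·1.0 = 400.00
  stratum B: N_h·S_h = 1200·2.6 = 3120.00
  stratum C: N_h·S_h = 3900·1.0 = 3900.00
  stratum D: N_h·S_h = 4800·0.9 = 4320.00
Σ N_h S_h = 11740.00
n for stratum D = 195·4320.00/11740.00 = 71.755 → 72

72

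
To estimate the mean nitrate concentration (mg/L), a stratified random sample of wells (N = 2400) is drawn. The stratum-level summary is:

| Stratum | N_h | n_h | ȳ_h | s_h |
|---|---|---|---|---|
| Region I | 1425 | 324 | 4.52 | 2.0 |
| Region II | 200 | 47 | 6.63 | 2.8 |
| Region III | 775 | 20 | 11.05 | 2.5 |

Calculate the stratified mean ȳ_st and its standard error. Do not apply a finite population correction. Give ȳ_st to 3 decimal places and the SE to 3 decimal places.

ȳ_st ≈ 6.804, SE ≈ 0.195

ȳ_st = Σ W_h ȳ_h = (1425·4.52 + 200·6.63 + 775·11.05)/2400 = 6.80448
V̂(ȳ_st) = Σ W_h² s_h²/n_h, with W_h = N_h/N and N = 2400:
  stratum Region I: (1425/2400)²·2.0²/324 = 0.00435233
  stratum Region II: (200/2400)²·2.8²/47 = 0.00115839
  stratum Region III: (775/2400)²·2.5²/20 = 0.032586
V̂(ȳ_st) = 0.0380967
SE(ȳ_st) = √0.0380967 = 0.195184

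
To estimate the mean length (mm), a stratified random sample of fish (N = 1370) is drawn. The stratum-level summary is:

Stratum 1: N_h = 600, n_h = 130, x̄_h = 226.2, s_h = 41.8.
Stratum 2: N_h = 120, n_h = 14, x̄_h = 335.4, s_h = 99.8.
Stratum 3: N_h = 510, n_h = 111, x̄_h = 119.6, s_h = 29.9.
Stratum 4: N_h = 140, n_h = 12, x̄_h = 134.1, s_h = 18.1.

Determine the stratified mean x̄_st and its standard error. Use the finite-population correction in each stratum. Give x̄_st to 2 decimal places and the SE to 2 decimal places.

x̄_st = Σ W_h x̄_h = (600·226.2 + 120·335.4 + 510·119.6 + 140·134.1)/1370 = 186.67007
V̂(x̄_st) = Σ W_h² (1 − n_h/N_h) s_h²/n_h, with W_h = N_h/N and N = 1370:
  stratum 1: (600/1370)²·(1 − 130/600)·41.8²/130 = 2.01938
  stratum 2: (120/1370)²·(1 − 14/120)·99.8²/14 = 4.82147
  stratum 3: (510/1370)²·(1 − 111/510)·29.9²/111 = 0.873215
  stratum 4: (140/1370)²·(1 − 12/140)·18.1²/12 = 0.260659
V̂(x̄_st) = 7.97472
SE(x̄_st) = √7.97472 = 2.82395

x̄_st ≈ 186.67, SE ≈ 2.82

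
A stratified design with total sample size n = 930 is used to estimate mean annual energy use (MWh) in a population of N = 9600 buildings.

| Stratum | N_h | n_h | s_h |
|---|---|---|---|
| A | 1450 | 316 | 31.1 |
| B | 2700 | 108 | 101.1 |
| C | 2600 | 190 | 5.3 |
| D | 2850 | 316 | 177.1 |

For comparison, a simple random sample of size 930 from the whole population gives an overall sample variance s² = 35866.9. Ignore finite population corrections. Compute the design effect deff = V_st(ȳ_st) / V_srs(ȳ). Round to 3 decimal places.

deff ≈ 0.423

V̂(ȳ_st) = Σ W_h² s_h²/n_h, with W_h = N_h/N and N = 9600:
  stratum A: (1450/9600)²·31.1²/316 = 0.0698276
  stratum B: (2700/9600)²·101.1²/108 = 7.48624
  stratum C: (2600/9600)²·5.3²/190 = 0.0108443
  stratum D: (2850/9600)²·177.1²/316 = 8.74777
V_st = 16.3147
V_srs = s²/n = 35866.9/930 = 38.5666
deff = V_st / V_srs = 16.3147/38.5666 = 0.4230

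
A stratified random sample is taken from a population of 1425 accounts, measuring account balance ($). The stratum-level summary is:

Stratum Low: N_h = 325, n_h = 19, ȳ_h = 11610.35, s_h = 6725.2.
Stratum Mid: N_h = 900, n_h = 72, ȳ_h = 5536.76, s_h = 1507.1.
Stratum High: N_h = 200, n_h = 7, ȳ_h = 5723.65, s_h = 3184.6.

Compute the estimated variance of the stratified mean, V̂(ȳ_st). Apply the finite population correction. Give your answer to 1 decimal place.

V̂(ȳ_st) = Σ W_h² (1 − n_h/N_h) s_h²/n_h, with W_h = N_h/N and N = 1425:
  stratum Low: (325/1425)²·(1 − 19/325)·6725.2²/19 = 116582
  stratum Mid: (900/1425)²·(1 − 72/900)·1507.1²/72 = 11577
  stratum High: (200/1425)²·(1 − 7/200)·3184.6²/7 = 27540.3
V̂(ȳ_st) = 155699

V̂(ȳ_st) ≈ 155699.4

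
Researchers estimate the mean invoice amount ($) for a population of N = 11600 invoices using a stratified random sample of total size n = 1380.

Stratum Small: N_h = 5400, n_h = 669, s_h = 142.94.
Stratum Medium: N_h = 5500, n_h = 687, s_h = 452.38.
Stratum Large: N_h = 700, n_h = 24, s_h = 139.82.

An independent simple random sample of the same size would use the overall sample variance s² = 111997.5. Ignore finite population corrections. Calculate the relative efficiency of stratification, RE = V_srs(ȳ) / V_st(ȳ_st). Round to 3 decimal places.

RE ≈ 1.060

V̂(ȳ_st) = Σ W_h² s_h²/n_h, with W_h = N_h/N and N = 11600:
  stratum Small: (5400/11600)²·142.94²/669 = 6.6184
  stratum Medium: (5500/11600)²·452.38²/687 = 66.9668
  stratum Large: (700/11600)²·139.82²/24 = 2.96625
V_st = 76.5514
V_srs = s²/n = 111997.5/1380 = 81.1576
Relative efficiency = V_srs / V_st = 81.1576/76.5514 = 1.0602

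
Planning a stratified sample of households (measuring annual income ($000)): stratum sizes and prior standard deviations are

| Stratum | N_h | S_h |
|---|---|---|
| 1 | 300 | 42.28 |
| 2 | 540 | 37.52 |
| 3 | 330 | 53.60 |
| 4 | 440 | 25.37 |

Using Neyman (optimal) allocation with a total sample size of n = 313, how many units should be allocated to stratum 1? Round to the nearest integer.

64

Neyman allocation: n_h = n · N_h S_h / Σ N_i S_i, with n = 313.
  stratum 1: N_h·S_h = 300·42.28 = 12684.00
  stratum 2: N_h·S_h = 540·37.52 = 20260.80
  stratum 3: N_h·S_h = 330·53.60 = 17688.00
  stratum 4: N_h·S_h = 440·25.37 = 11162.80
Σ N_h S_h = 61795.60
n for stratum 1 = 313·12684.00/61795.60 = 64.246 → 64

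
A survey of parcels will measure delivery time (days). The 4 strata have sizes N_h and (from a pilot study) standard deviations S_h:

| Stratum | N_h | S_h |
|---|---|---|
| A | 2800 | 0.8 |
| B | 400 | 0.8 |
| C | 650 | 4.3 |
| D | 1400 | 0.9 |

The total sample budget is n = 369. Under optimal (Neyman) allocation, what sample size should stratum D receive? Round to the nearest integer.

70

Neyman allocation: n_h = n · N_h S_h / Σ N_i S_i, with n = 369.
  stratum A: N_h·S_h = 2800·0.8 = 2240.00
  stratum B: N_h·S_h = 400·0.8 = 320.00
  stratum C: N_h·S_h = 650·4.3 = 2795.00
  stratum D: N_h·S_h = 1400·0.9 = 1260.00
Σ N_h S_h = 6615.00
n for stratum D = 369·1260.00/6615.00 = 70.286 → 70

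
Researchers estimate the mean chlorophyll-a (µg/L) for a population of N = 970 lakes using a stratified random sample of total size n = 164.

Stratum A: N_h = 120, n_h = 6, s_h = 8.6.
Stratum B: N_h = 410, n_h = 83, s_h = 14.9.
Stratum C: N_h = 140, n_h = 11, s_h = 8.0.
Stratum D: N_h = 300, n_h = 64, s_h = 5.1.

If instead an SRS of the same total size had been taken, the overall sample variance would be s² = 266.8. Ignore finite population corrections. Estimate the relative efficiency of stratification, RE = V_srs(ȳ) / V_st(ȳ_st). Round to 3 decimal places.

V̂(ȳ_st) = Σ W_h² s_h²/n_h, with W_h = N_h/N and N = 970:
  stratum A: (120/970)²·8.6²/6 = 0.188653
  stratum B: (410/970)²·14.9²/83 = 0.47788
  stratum C: (140/970)²·8.0²/11 = 0.121199
  stratum D: (300/970)²·5.1²/64 = 0.038874
V_st = 0.826606
V_srs = s²/n = 266.8/164 = 1.62683
Relative efficiency = V_srs / V_st = 1.62683/0.826606 = 1.9681

RE ≈ 1.968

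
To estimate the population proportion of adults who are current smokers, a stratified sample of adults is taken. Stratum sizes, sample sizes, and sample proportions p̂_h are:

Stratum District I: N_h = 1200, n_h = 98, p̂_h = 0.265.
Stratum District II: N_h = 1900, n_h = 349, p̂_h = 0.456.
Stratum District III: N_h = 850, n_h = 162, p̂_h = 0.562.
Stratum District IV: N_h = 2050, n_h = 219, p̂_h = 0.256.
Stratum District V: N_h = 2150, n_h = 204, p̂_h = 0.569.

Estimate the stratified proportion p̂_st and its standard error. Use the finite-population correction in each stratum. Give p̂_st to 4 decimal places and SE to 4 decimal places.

N = 8150; stratum weights W_h = N_h/N.
p̂_st = Σ W_h p̂_h = (1200·0.265 + 1900·0.456 + 850·0.562 + 2050·0.256 + 2150·0.569)/8150 = 0.41844
V̂(p̂_st) = Σ W_h² (1 − n_h/N_h) p̂_h(1−p̂_h)/(n_h−1):
  stratum District I: (1200/8150)²·(1 − 98/1200)·0.265·0.735/97 = 3.99769e-05
  stratum District II: (1900/8150)²·(1 − 349/1900)·0.456·0.544/348 = 3.16253e-05
  stratum District III: (850/8150)²·(1 − 162/850)·0.562·0.438/161 = 1.3461e-05
  stratum District IV: (2050/8150)²·(1 − 219/2050)·0.256·0.744/218 = 4.93723e-05
  stratum District V: (2150/8150)²·(1 − 204/2150)·0.569·0.431/203 = 7.60956e-05
V̂(p̂_st) = 0.000210531; SE = √V̂ = 0.0145097

p̂_st ≈ 0.4184, SE ≈ 0.0145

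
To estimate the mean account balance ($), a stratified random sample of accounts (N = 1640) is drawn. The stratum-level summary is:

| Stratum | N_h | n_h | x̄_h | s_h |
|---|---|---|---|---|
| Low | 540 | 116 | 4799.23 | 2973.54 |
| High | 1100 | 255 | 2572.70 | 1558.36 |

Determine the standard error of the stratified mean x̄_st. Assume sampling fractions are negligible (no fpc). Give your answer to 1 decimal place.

SE(x̄_st) ≈ 112.0

V̂(x̄_st) = Σ W_h² s_h²/n_h, with W_h = N_h/N and N = 1640:
  stratum Low: (540/1640)²·2973.54²/116 = 8263.98
  stratum High: (1100/1640)²·1558.36²/255 = 4284.43
V̂(x̄_st) = 12548.4
SE(x̄_st) = √12548.4 = 112.02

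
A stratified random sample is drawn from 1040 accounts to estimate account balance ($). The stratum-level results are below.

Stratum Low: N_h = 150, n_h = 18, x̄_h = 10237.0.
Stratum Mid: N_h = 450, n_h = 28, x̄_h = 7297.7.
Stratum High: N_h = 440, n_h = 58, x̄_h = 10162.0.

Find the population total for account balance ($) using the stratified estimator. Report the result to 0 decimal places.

τ̂_st = Σ N_h x̄_h = 150·10237.0 + 450·7297.7 + 440·10162.0 = 9290795

τ̂_st ≈ 9290795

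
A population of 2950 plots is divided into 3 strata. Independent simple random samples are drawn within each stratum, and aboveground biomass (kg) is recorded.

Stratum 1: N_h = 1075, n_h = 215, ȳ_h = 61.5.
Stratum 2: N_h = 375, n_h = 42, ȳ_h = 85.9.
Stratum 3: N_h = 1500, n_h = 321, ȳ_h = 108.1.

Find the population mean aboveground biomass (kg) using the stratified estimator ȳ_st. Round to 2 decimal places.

ȳ_st ≈ 88.30

N = Σ N_h = 2950. Stratum weights W_h = N_h/N.
ȳ_st = (1075·61.5 + 375·85.9 + 1500·108.1) / 2950 = 88.2966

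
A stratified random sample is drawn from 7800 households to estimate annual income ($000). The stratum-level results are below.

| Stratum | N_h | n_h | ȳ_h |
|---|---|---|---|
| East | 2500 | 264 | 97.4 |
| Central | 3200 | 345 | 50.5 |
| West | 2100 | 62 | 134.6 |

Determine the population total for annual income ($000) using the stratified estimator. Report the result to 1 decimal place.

τ̂_st = Σ N_h ȳ_h = 2500·97.4 + 3200·50.5 + 2100·134.6 = 687760.0

τ̂_st ≈ 687760.0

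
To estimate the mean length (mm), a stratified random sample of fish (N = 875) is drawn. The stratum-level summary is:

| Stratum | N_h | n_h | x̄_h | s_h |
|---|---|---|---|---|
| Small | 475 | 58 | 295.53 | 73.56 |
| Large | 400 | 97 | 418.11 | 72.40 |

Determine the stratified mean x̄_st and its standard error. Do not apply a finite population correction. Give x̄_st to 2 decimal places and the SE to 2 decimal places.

x̄_st ≈ 351.57, SE ≈ 6.23

x̄_st = Σ W_h x̄_h = (475·295.53 + 400·418.11)/875 = 351.56657
V̂(x̄_st) = Σ W_h² s_h²/n_h, with W_h = N_h/N and N = 875:
  stratum Small: (475/875)²·73.56²/58 = 27.4933
  stratum Large: (400/875)²·72.40²/97 = 11.293
V̂(x̄_st) = 38.7863
SE(x̄_st) = √38.7863 = 6.22786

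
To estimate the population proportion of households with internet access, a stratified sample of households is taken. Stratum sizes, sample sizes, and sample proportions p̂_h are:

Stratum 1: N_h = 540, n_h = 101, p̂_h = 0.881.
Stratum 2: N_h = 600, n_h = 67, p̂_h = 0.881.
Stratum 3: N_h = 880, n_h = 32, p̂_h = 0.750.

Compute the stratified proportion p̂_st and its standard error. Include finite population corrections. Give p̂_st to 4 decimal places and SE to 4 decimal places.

p̂_st ≈ 0.8239, SE ≈ 0.0359

N = 2020; stratum weights W_h = N_h/N.
p̂_st = Σ W_h p̂_h = (540·0.881 + 600·0.881 + 880·0.750)/2020 = 0.82393
V̂(p̂_st) = Σ W_h² (1 − n_h/N_h) p̂_h(1−p̂_h)/(n_h−1):
  stratum 1: (540/2020)²·(1 − 101/540)·0.881·0.119/100 = 6.09086e-05
  stratum 2: (600/2020)²·(1 − 67/600)·0.881·0.119/66 = 0.000124496
  stratum 3: (880/2020)²·(1 − 32/880)·0.750·0.250/31 = 0.00110615
V̂(p̂_st) = 0.00129156; SE = √V̂ = 0.0359382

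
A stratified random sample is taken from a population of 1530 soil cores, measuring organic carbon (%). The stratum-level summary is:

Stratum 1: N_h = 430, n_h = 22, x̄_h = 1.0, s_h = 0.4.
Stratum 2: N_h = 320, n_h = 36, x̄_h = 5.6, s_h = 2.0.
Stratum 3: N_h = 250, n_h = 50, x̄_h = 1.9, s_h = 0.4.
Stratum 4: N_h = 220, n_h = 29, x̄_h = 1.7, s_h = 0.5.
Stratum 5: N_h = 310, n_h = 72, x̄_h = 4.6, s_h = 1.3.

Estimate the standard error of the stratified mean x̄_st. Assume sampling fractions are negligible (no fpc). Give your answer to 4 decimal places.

SE(x̄_st) ≈ 0.0816

V̂(x̄_st) = Σ W_h² s_h²/n_h, with W_h = N_h/N and N = 1530:
  stratum 1: (430/1530)²·0.4²/22 = 0.000574449
  stratum 2: (320/1530)²·2.0²/36 = 0.00486043
  stratum 3: (250/1530)²·0.4²/50 = 8.54372e-05
  stratum 4: (220/1530)²·0.5²/29 = 0.00017824
  stratum 5: (310/1530)²·1.3²/72 = 0.000963595
V̂(x̄_st) = 0.00666215
SE(x̄_st) = √0.00666215 = 0.081622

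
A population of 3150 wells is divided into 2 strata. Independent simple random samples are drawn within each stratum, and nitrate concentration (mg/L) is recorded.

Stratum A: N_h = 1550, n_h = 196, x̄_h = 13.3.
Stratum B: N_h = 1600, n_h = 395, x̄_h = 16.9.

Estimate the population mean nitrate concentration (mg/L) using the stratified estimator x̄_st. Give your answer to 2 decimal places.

x̄_st ≈ 15.13

N = Σ N_h = 3150. Stratum weights W_h = N_h/N.
x̄_st = (1550·13.3 + 1600·16.9) / 3150 = 15.1286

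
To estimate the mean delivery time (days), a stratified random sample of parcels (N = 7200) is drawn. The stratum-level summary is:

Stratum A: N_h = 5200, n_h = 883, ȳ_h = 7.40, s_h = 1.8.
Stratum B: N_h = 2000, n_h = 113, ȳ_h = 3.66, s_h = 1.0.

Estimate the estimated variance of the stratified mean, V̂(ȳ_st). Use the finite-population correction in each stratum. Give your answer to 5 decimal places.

V̂(ȳ_st) = Σ W_h² (1 − n_h/N_h) s_h²/n_h, with W_h = N_h/N and N = 7200:
  stratum A: (5200/7200)²·(1 − 883/5200)·1.8²/883 = 0.00158893
  stratum B: (2000/7200)²·(1 − 113/2000)·1.0²/113 = 0.000644256
V̂(ȳ_st) = 0.00223319

V̂(ȳ_st) ≈ 0.00223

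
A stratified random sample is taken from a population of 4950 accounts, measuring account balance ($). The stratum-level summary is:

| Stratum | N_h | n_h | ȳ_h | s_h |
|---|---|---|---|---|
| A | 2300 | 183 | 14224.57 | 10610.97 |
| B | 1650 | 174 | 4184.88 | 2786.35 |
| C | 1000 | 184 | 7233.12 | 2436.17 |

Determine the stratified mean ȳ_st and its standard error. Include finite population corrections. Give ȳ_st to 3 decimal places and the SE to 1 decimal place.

ȳ_st = Σ W_h ȳ_h = (2300·14224.57 + 1650·4184.88 + 1000·7233.12)/4950 = 9465.59253
V̂(ȳ_st) = Σ W_h² (1 − n_h/N_h) s_h²/n_h, with W_h = N_h/N and N = 4950:
  stratum A: (2300/4950)²·(1 − 183/2300)·10610.97²/183 = 122264
  stratum B: (1650/4950)²·(1 − 174/1650)·2786.35²/174 = 4434.88
  stratum C: (1000/4950)²·(1 − 184/1000)·2436.17²/184 = 1074.18
V̂(ȳ_st) = 127773
SE(ȳ_st) = √127773 = 357.453

ȳ_st ≈ 9465.593, SE ≈ 357.5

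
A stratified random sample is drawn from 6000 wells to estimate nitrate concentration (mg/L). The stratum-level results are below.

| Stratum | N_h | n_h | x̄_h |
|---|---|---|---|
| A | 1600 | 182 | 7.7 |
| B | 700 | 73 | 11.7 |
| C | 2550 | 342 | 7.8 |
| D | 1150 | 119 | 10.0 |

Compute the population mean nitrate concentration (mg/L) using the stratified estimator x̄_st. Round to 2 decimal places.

N = Σ N_h = 6000. Stratum weights W_h = N_h/N.
x̄_st = (1600·7.7 + 700·11.7 + 2550·7.8 + 1150·10.0) / 6000 = 8.6500

x̄_st ≈ 8.65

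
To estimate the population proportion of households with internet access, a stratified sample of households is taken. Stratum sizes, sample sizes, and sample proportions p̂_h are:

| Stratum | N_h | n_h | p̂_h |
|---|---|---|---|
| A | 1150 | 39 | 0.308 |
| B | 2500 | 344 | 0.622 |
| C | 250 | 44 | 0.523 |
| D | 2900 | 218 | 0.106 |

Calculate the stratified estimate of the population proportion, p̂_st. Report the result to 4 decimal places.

N = 6800; stratum weights W_h = N_h/N.
p̂_st = Σ W_h p̂_h = (1150·0.308 + 2500·0.622 + 250·0.523 + 2900·0.106)/6800 = 0.34520

p̂_st ≈ 0.3452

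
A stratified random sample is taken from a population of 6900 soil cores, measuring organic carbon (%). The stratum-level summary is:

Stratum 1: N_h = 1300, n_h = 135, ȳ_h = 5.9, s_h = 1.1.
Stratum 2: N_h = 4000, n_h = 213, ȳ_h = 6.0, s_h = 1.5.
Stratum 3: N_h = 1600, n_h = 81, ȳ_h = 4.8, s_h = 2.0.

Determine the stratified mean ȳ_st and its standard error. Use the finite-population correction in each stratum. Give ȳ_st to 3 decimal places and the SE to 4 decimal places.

ȳ_st ≈ 5.703, SE ≈ 0.0785

ȳ_st = Σ W_h ȳ_h = (1300·5.9 + 4000·6.0 + 1600·4.8)/6900 = 5.70290
V̂(ȳ_st) = Σ W_h² (1 − n_h/N_h) s_h²/n_h, with W_h = N_h/N and N = 6900:
  stratum 1: (1300/6900)²·(1 − 135/1300)·1.1²/135 = 0.000285117
  stratum 2: (4000/6900)²·(1 − 213/4000)·1.5²/213 = 0.00336093
  stratum 3: (1600/6900)²·(1 − 81/1600)·2.0²/81 = 0.00252089
V̂(ȳ_st) = 0.00616694
SE(ȳ_st) = √0.00616694 = 0.0785299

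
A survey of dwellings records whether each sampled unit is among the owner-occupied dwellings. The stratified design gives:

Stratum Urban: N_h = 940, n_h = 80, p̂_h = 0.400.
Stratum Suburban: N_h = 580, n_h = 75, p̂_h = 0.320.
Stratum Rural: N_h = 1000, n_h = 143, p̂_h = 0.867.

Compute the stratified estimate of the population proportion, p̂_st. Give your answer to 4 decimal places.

p̂_st ≈ 0.5669

N = 2520; stratum weights W_h = N_h/N.
p̂_st = Σ W_h p̂_h = (940·0.400 + 580·0.320 + 1000·0.867)/2520 = 0.56690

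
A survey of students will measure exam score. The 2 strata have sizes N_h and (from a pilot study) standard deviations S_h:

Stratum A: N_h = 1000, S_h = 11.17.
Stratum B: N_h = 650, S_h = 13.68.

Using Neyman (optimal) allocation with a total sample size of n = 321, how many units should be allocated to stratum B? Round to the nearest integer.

Neyman allocation: n_h = n · N_h S_h / Σ N_i S_i, with n = 321.
  stratum A: N_h·S_h = 1000·11.17 = 11170.00
  stratum B: N_h·S_h = 650·13.68 = 8892.00
Σ N_h S_h = 20062.00
n for stratum B = 321·8892.00/20062.00 = 142.276 → 142

142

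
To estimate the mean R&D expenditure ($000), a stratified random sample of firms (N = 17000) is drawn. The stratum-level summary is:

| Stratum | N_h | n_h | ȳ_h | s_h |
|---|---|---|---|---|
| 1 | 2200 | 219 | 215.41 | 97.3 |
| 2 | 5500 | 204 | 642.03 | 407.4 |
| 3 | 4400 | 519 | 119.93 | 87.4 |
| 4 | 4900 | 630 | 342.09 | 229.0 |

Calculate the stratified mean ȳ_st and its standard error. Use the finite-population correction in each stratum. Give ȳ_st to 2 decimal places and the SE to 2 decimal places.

ȳ_st ≈ 365.24, SE ≈ 9.46

ȳ_st = Σ W_h ȳ_h = (2200·215.41 + 5500·642.03 + 4400·119.93 + 4900·342.09)/17000 = 365.23529
V̂(ȳ_st) = Σ W_h² (1 − n_h/N_h) s_h²/n_h, with W_h = N_h/N and N = 17000:
  stratum 1: (2200/17000)²·(1 − 219/2200)·97.3²/219 = 0.651915
  stratum 2: (5500/17000)²·(1 − 204/5500)·407.4²/204 = 82.002
  stratum 3: (4400/17000)²·(1 − 519/4400)·87.4²/519 = 0.869669
  stratum 4: (4900/17000)²·(1 − 630/4900)·229.0²/630 = 6.02638
V̂(ȳ_st) = 89.55
SE(ȳ_st) = √89.55 = 9.46309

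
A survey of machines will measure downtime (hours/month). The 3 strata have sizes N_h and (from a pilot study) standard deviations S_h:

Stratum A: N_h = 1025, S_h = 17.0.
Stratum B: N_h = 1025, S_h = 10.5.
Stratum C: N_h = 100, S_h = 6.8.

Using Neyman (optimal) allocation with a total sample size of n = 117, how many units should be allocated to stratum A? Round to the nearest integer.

71

Neyman allocation: n_h = n · N_h S_h / Σ N_i S_i, with n = 117.
  stratum A: N_h·S_h = 1025·17.0 = 17425.00
  stratum B: N_h·S_h = 1025·10.5 = 10762.50
  stratum C: N_h·S_h = 100·6.8 = 680.00
Σ N_h S_h = 28867.50
n for stratum A = 117·17425.00/28867.50 = 70.624 → 71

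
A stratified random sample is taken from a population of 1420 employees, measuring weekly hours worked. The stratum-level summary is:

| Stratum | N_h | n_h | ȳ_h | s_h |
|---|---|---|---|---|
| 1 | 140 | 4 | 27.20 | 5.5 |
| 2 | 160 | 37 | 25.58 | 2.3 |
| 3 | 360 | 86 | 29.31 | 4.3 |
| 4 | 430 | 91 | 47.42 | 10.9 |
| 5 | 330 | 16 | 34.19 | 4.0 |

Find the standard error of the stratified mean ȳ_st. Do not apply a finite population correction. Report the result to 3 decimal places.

SE(ȳ_st) ≈ 0.513

V̂(ȳ_st) = Σ W_h² s_h²/n_h, with W_h = N_h/N and N = 1420:
  stratum 1: (140/1420)²·5.5²/4 = 0.0735097
  stratum 2: (160/1420)²·2.3²/37 = 0.00181517
  stratum 3: (360/1420)²·4.3²/86 = 0.0138187
  stratum 4: (430/1420)²·10.9²/91 = 0.119721
  stratum 5: (330/1420)²·4.0²/16 = 0.0540071
V̂(ȳ_st) = 0.262872
SE(ȳ_st) = √0.262872 = 0.512711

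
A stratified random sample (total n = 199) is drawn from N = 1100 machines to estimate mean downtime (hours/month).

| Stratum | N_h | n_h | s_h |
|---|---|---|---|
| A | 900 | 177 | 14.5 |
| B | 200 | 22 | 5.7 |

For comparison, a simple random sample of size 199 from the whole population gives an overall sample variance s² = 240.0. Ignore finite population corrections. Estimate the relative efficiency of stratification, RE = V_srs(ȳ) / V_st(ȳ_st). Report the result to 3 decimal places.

V̂(ȳ_st) = Σ W_h² s_h²/n_h, with W_h = N_h/N and N = 1100:
  stratum A: (900/1100)²·14.5²/177 = 0.795174
  stratum B: (200/1100)²·5.7²/22 = 0.0488204
V_st = 0.843995
V_srs = s²/n = 240.0/199 = 1.20603
Relative efficiency = V_srs / V_st = 1.20603/0.843995 = 1.4290

RE ≈ 1.429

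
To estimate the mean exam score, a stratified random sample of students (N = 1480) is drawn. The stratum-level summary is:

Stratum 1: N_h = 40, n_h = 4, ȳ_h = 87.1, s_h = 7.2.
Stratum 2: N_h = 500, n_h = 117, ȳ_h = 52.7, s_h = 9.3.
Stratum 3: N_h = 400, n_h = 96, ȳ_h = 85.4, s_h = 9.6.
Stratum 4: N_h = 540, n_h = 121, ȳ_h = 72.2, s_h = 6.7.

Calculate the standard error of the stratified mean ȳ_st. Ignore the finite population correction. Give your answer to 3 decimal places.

V̂(ȳ_st) = Σ W_h² s_h²/n_h, with W_h = N_h/N and N = 1480:
  stratum 1: (40/1480)²·7.2²/4 = 0.00946676
  stratum 2: (500/1480)²·9.3²/117 = 0.0843717
  stratum 3: (400/1480)²·9.6²/96 = 0.0701242
  stratum 4: (540/1480)²·6.7²/121 = 0.0493888
V̂(ȳ_st) = 0.213351
SE(ȳ_st) = √0.213351 = 0.4619

SE(ȳ_st) ≈ 0.462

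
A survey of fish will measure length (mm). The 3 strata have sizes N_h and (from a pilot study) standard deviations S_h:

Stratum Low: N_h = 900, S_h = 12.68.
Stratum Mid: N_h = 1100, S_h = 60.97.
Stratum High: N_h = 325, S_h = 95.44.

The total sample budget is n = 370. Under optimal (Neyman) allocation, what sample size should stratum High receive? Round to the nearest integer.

105

Neyman allocation: n_h = n · N_h S_h / Σ N_i S_i, with n = 370.
  stratum Low: N_h·S_h = 900·12.68 = 11412.00
  stratum Mid: N_h·S_h = 1100·60.97 = 67067.00
  stratum High: N_h·S_h = 325·95.44 = 31018.00
Σ N_h S_h = 109497.00
n for stratum High = 370·31018.00/109497.00 = 104.813 → 105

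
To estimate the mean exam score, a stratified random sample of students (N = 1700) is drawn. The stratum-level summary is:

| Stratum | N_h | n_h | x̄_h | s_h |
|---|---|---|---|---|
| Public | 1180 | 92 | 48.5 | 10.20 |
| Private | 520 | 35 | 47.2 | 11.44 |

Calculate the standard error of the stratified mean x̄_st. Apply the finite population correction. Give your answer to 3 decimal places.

V̂(x̄_st) = Σ W_h² (1 − n_h/N_h) s_h²/n_h, with W_h = N_h/N and N = 1700:
  stratum Public: (1180/1700)²·(1 − 92/1180)·10.20²/92 = 0.502372
  stratum Private: (520/1700)²·(1 − 35/520)·11.44²/35 = 0.326311
V̂(x̄_st) = 0.828683
SE(x̄_st) = √0.828683 = 0.91032

SE(x̄_st) ≈ 0.910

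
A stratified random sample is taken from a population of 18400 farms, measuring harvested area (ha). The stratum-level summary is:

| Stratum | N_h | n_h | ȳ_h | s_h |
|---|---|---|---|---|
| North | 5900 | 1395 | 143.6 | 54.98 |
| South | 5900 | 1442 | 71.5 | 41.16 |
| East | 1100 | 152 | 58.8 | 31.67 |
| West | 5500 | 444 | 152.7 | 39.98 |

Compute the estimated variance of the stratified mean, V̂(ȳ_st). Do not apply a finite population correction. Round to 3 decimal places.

V̂(ȳ_st) = Σ W_h² s_h²/n_h, with W_h = N_h/N and N = 18400:
  stratum North: (5900/18400)²·54.98²/1395 = 0.222794
  stratum South: (5900/18400)²·41.16²/1442 = 0.120796
  stratum East: (1100/18400)²·31.67²/152 = 0.0235832
  stratum West: (5500/18400)²·39.98²/444 = 0.321657
V̂(ȳ_st) = 0.68883

V̂(ȳ_st) ≈ 0.689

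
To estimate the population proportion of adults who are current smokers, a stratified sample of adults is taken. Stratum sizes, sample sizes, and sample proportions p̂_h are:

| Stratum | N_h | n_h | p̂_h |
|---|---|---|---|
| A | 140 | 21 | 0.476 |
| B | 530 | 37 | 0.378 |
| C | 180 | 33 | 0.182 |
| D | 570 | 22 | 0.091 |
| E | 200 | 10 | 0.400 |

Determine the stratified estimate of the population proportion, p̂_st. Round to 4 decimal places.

N = 1620; stratum weights W_h = N_h/N.
p̂_st = Σ W_h p̂_h = (140·0.476 + 530·0.378 + 180·0.182 + 570·0.091 + 200·0.400)/1620 = 0.26643

p̂_st ≈ 0.2664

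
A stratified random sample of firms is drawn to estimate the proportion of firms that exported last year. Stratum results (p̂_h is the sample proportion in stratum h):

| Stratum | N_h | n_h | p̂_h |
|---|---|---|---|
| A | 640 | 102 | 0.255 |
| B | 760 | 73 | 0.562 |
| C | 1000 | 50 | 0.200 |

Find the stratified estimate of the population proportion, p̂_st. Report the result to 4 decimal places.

N = 2400; stratum weights W_h = N_h/N.
p̂_st = Σ W_h p̂_h = (640·0.255 + 760·0.562 + 1000·0.200)/2400 = 0.32930

p̂_st ≈ 0.3293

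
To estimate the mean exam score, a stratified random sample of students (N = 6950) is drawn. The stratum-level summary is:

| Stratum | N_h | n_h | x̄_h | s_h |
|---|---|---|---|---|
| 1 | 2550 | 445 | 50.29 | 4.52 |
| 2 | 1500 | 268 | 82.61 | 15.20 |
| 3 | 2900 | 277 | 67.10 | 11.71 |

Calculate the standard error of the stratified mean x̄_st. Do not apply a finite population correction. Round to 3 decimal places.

V̂(x̄_st) = Σ W_h² s_h²/n_h, with W_h = N_h/N and N = 6950:
  stratum 1: (2550/6950)²·4.52²/445 = 0.00618056
  stratum 2: (1500/6950)²·15.20²/268 = 0.0401574
  stratum 3: (2900/6950)²·11.71²/277 = 0.0861907
V̂(x̄_st) = 0.132529
SE(x̄_st) = √0.132529 = 0.364045

SE(x̄_st) ≈ 0.364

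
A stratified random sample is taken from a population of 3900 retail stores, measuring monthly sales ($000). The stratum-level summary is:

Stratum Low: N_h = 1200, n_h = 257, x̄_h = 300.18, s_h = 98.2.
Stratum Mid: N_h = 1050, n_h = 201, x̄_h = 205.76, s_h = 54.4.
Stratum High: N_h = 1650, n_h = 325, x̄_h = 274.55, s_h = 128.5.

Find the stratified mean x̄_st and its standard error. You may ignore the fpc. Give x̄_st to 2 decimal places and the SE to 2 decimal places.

x̄_st ≈ 263.92, SE ≈ 3.70

x̄_st = Σ W_h x̄_h = (1200·300.18 + 1050·205.76 + 1650·274.55)/3900 = 263.91577
V̂(x̄_st) = Σ W_h² s_h²/n_h, with W_h = N_h/N and N = 3900:
  stratum Low: (1200/3900)²·98.2²/257 = 3.55241
  stratum Mid: (1050/3900)²·54.4²/201 = 1.06721
  stratum High: (1650/3900)²·128.5²/325 = 9.09414
V̂(x̄_st) = 13.7138
SE(x̄_st) = √13.7138 = 3.70321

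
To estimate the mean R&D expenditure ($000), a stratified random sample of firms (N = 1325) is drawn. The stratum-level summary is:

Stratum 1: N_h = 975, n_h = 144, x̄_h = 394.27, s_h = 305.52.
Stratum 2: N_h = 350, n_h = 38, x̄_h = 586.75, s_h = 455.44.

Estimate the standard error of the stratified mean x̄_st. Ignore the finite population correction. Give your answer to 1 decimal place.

V̂(x̄_st) = Σ W_h² s_h²/n_h, with W_h = N_h/N and N = 1325:
  stratum 1: (975/1325)²·305.52²/144 = 350.99
  stratum 2: (350/1325)²·455.44²/38 = 380.876
V̂(x̄_st) = 731.865
SE(x̄_st) = √731.865 = 27.053

SE(x̄_st) ≈ 27.1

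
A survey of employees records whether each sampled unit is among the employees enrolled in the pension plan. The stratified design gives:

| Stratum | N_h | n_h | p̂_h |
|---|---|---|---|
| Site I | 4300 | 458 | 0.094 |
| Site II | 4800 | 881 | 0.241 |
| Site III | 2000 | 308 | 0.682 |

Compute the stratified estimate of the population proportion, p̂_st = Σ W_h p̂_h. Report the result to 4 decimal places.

p̂_st ≈ 0.2635

N = 11100; stratum weights W_h = N_h/N.
p̂_st = Σ W_h p̂_h = (4300·0.094 + 4800·0.241 + 2000·0.682)/11100 = 0.26351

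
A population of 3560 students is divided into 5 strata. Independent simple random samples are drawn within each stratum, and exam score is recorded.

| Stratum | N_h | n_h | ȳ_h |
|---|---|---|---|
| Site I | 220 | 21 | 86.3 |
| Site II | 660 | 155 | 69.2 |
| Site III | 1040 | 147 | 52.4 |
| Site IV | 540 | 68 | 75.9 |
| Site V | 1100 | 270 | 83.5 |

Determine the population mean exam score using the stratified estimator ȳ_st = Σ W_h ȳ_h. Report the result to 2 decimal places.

ȳ_st ≈ 70.78

N = Σ N_h = 3560. Stratum weights W_h = N_h/N.
ȳ_st = (220·86.3 + 660·69.2 + 1040·52.4 + 540·75.9 + 1100·83.5) / 3560 = 70.7837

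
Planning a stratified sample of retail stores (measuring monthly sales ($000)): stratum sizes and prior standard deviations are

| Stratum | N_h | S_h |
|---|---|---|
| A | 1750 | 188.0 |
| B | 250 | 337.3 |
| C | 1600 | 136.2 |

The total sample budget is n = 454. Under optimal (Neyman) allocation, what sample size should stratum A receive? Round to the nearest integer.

237

Neyman allocation: n_h = n · N_h S_h / Σ N_i S_i, with n = 454.
  stratum A: N_h·S_h = 1750·188.0 = 329000.00
  stratum B: N_h·S_h = 250·337.3 = 84325.00
  stratum C: N_h·S_h = 1600·136.2 = 217920.00
Σ N_h S_h = 631245.00
n for stratum A = 454·329000.00/631245.00 = 236.621 → 237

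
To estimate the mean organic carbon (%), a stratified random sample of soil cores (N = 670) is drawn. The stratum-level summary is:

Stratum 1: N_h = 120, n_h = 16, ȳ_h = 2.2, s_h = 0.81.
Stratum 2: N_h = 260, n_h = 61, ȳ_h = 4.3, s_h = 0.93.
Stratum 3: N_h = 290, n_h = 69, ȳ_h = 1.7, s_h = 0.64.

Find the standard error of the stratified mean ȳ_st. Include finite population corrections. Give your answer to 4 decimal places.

V̂(ȳ_st) = Σ W_h² (1 − n_h/N_h) s_h²/n_h, with W_h = N_h/N and N = 670:
  stratum 1: (120/670)²·(1 − 16/120)·0.81²/16 = 0.00114003
  stratum 2: (260/670)²·(1 − 61/260)·0.93²/61 = 0.00163423
  stratum 3: (290/670)²·(1 − 69/290)·0.64²/69 = 0.000847523
V̂(ȳ_st) = 0.00362178
SE(ȳ_st) = √0.00362178 = 0.0601812

SE(ȳ_st) ≈ 0.0602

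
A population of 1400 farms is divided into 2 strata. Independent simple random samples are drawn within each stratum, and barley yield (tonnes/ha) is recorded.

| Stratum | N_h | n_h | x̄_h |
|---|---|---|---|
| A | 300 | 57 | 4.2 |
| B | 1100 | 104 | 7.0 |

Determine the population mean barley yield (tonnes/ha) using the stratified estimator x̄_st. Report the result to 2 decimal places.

x̄_st ≈ 6.40

N = Σ N_h = 1400. Stratum weights W_h = N_h/N.
x̄_st = (300·4.2 + 1100·7.0) / 1400 = 6.4000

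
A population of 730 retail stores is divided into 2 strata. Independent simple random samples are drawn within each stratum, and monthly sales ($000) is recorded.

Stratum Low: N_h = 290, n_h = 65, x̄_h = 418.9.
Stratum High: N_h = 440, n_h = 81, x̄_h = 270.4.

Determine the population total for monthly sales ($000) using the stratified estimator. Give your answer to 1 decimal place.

τ̂_st = Σ N_h x̄_h = 290·418.9 + 440·270.4 = 240457.0

τ̂_st ≈ 240457.0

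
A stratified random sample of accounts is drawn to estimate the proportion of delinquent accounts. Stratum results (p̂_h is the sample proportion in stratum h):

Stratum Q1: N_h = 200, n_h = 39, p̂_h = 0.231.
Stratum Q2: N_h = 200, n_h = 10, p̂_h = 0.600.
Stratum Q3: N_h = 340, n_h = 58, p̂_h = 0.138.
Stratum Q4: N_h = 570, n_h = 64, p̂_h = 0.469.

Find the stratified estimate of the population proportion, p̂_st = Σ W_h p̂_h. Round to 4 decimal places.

p̂_st ≈ 0.3668

N = 1310; stratum weights W_h = N_h/N.
p̂_st = Σ W_h p̂_h = (200·0.231 + 200·0.600 + 340·0.138 + 570·0.469)/1310 = 0.36676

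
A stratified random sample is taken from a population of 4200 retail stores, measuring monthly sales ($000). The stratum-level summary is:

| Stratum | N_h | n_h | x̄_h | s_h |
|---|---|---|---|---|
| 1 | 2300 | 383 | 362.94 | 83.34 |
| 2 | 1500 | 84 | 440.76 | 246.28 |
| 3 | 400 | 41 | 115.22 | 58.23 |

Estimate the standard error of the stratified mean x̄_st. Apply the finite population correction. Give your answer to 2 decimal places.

V̂(x̄_st) = Σ W_h² (1 − n_h/N_h) s_h²/n_h, with W_h = N_h/N and N = 4200:
  stratum 1: (2300/4200)²·(1 − 383/2300)·83.34²/383 = 4.53273
  stratum 2: (1500/4200)²·(1 − 84/1500)·246.28²/84 = 86.9431
  stratum 3: (400/4200)²·(1 − 41/400)·58.23²/41 = 0.673233
V̂(x̄_st) = 92.149
SE(x̄_st) = √92.149 = 9.59943

SE(x̄_st) ≈ 9.60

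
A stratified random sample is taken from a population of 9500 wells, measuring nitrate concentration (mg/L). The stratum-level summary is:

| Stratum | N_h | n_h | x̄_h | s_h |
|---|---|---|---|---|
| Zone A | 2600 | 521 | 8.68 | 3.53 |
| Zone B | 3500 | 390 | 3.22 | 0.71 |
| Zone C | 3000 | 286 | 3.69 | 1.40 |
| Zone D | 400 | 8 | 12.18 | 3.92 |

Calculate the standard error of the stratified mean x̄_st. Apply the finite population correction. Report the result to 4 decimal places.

V̂(x̄_st) = Σ W_h² (1 − n_h/N_h) s_h²/n_h, with W_h = N_h/N and N = 9500:
  stratum Zone A: (2600/9500)²·(1 − 521/2600)·3.53²/521 = 0.00143249
  stratum Zone B: (3500/9500)²·(1 − 390/3500)·0.71²/390 = 0.000155895
  stratum Zone C: (3000/9500)²·(1 − 286/3000)·1.40²/286 = 0.000618264
  stratum Zone D: (400/9500)²·(1 − 8/400)·3.92²/8 = 0.00333719
V̂(x̄_st) = 0.00554384
SE(x̄_st) = √0.00554384 = 0.074457

SE(x̄_st) ≈ 0.0745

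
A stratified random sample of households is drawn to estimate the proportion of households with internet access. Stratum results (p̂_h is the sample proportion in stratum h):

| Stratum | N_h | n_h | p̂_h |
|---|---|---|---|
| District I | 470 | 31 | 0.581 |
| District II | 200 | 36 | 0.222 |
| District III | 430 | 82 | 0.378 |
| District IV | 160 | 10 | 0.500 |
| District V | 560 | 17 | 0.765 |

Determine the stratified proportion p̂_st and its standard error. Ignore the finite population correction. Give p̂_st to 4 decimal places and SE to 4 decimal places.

N = 1820; stratum weights W_h = N_h/N.
p̂_st = Σ W_h p̂_h = (470·0.581 + 200·0.222 + 430·0.378 + 160·0.500 + 560·0.765)/1820 = 0.54308
V̂(p̂_st) = Σ W_h² p̂_h(1−p̂_h)/(n_h−1):
  stratum District I: (470/1820)²·0.581·0.419/30 = 0.000541155
  stratum District II: (200/1820)²·0.222·0.778/35 = 5.95911e-05
  stratum District III: (430/1820)²·0.378·0.622/81 = 0.000162028
  stratum District IV: (160/1820)²·0.500·0.500/9 = 0.000214682
  stratum District V: (560/1820)²·0.765·0.235/16 = 0.00106376
V̂(p̂_st) = 0.00204121; SE = √V̂ = 0.0451798

p̂_st ≈ 0.5431, SE ≈ 0.0452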